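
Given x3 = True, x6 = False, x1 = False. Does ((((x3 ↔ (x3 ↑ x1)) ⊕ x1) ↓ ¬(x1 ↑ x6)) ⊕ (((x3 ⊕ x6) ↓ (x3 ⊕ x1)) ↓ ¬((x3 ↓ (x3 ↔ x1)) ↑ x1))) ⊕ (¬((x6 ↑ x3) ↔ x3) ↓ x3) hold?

x3 ↑ x1 = True ↑ False = True
x3 ↔ (x3 ↑ x1) = True ↔ True = True
(x3 ↔ (x3 ↑ x1)) ⊕ x1 = True ⊕ False = True
x1 ↑ x6 = False ↑ False = True
¬(x1 ↑ x6) = ¬True = False
((x3 ↔ (x3 ↑ x1)) ⊕ x1) ↓ ¬(x1 ↑ x6) = True ↓ False = False
x3 ⊕ x6 = True ⊕ False = True
x3 ⊕ x1 = True ⊕ False = True
(x3 ⊕ x6) ↓ (x3 ⊕ x1) = True ↓ True = False
x3 ↔ x1 = True ↔ False = False
x3 ↓ (x3 ↔ x1) = True ↓ False = False
(x3 ↓ (x3 ↔ x1)) ↑ x1 = False ↑ False = True
¬((x3 ↓ (x3 ↔ x1)) ↑ x1) = ¬True = False
((x3 ⊕ x6) ↓ (x3 ⊕ x1)) ↓ ¬((x3 ↓ (x3 ↔ x1)) ↑ x1) = False ↓ False = True
(((x3 ↔ (x3 ↑ x1)) ⊕ x1) ↓ ¬(x1 ↑ x6)) ⊕ (((x3 ⊕ x6) ↓ (x3 ⊕ x1)) ↓ ¬((x3 ↓ (x3 ↔ x1)) ↑ x1)) = False ⊕ True = True
x6 ↑ x3 = False ↑ True = True
(x6 ↑ x3) ↔ x3 = True ↔ True = True
¬((x6 ↑ x3) ↔ x3) = ¬True = False
¬((x6 ↑ x3) ↔ x3) ↓ x3 = False ↓ True = False
((((x3 ↔ (x3 ↑ x1)) ⊕ x1) ↓ ¬(x1 ↑ x6)) ⊕ (((x3 ⊕ x6) ↓ (x3 ⊕ x1)) ↓ ¬((x3 ↓ (x3 ↔ x1)) ↑ x1))) ⊕ (¬((x6 ↑ x3) ↔ x3) ↓ x3) = True ⊕ False = True

True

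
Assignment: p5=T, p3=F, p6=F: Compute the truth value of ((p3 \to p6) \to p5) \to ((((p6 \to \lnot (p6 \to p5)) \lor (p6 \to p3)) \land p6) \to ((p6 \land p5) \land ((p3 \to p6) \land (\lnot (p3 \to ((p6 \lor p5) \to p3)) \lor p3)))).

Substituting p5=T, p3=F, p6=F:
p3 \to p6 = F \to F = T
(p3 \to p6) \to p5 = T \to T = T
p6 \to p5 = F \to T = T
\lnot (p6 \to p5) = \lnot T = F
p6 \to \lnot (p6 \to p5) = F \to F = T
p6 \to p3 = F \to F = T
(p6 \to \lnot (p6 \to p5)) \lor (p6 \to p3) = T \lor T = T
((p6 \to \lnot (p6 \to p5)) \lor (p6 \to p3)) \land p6 = T \land F = F
p6 \land p5 = F \land T = F
p3 \to p6 = F \to F = T
p6 \lor p5 = F \lor T = T
(p6 \lor p5) \to p3 = T \to F = F
p3 \to ((p6 \lor p5) \to p3) = F \to F = T
\lnot (p3 \to ((p6 \lor p5) \to p3)) = \lnot T = F
\lnot (p3 \to ((p6 \lor p5) \to p3)) \lor p3 = F \lor F = F
(p3 \to p6) \land (\lnot (p3 \to ((p6 \lor p5) \to p3)) \lor p3) = T \land F = F
(p6 \land p5) \land ((p3 \to p6) \land (\lnot (p3 \to ((p6 \lor p5) \to p3)) \lor p3)) = F \land F = F
(((p6 \to \lnot (p6 \to p5)) \lor (p6 \to p3)) \land p6) \to ((p6 \land p5) \land ((p3 \to p6) \land (\lnot (p3 \to ((p6 \lor p5) \to p3)) \lor p3))) = F \to F = T
((p3 \to p6) \to p5) \to ((((p6 \to \lnot (p6 \to p5)) \lor (p6 \to p3)) \land p6) \to ((p6 \land p5) \land ((p3 \to p6) \land (\lnot (p3 \to ((p6 \lor p5) \to p3)) \lor p3)))) = T \to T = T

T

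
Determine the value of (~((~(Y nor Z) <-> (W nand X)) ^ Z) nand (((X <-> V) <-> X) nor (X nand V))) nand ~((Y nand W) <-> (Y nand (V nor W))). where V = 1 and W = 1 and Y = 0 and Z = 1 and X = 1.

1

Y nor Z = 0 nor 1 = 0
~(Y nor Z) = ~0 = 1
W nand X = 1 nand 1 = 0
~(Y nor Z) <-> (W nand X) = 1 <-> 0 = 0
(~(Y nor Z) <-> (W nand X)) ^ Z = 0 ^ 1 = 1
~((~(Y nor Z) <-> (W nand X)) ^ Z) = ~1 = 0
X <-> V = 1 <-> 1 = 1
(X <-> V) <-> X = 1 <-> 1 = 1
X nand V = 1 nand 1 = 0
((X <-> V) <-> X) nor (X nand V) = 1 nor 0 = 0
~((~(Y nor Z) <-> (W nand X)) ^ Z) nand (((X <-> V) <-> X) nor (X nand V)) = 0 nand 0 = 1
Y nand W = 0 nand 1 = 1
V nor W = 1 nor 1 = 0
Y nand (V nor W) = 0 nand 0 = 1
(Y nand W) <-> (Y nand (V nor W)) = 1 <-> 1 = 1
~((Y nand W) <-> (Y nand (V nor W))) = ~1 = 0
(~((~(Y nor Z) <-> (W nand X)) ^ Z) nand (((X <-> V) <-> X) nor (X nand V))) nand ~((Y nand W) <-> (Y nand (V nor W))) = 1 nand 0 = 1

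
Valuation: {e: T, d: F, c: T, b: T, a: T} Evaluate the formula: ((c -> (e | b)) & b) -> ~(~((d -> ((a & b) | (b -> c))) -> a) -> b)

F

e | b = T | T = T
c -> (e | b) = T -> T = T
(c -> (e | b)) & b = T & T = T
a & b = T & T = T
b -> c = T -> T = T
(a & b) | (b -> c) = T | T = T
d -> ((a & b) | (b -> c)) = F -> T = T
(d -> ((a & b) | (b -> c))) -> a = T -> T = T
~((d -> ((a & b) | (b -> c))) -> a) = ~T = F
~((d -> ((a & b) | (b -> c))) -> a) -> b = F -> T = T
~(~((d -> ((a & b) | (b -> c))) -> a) -> b) = ~T = F
((c -> (e | b)) & b) -> ~(~((d -> ((a & b) | (b -> c))) -> a) -> b) = T -> F = F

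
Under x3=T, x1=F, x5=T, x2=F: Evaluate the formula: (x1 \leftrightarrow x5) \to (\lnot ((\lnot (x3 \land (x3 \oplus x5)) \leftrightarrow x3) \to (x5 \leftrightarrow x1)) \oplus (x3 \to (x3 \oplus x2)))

T

x1 \leftrightarrow x5 = F \leftrightarrow T = F
x3 \oplus x5 = T \oplus T = F
x3 \land (x3 \oplus x5) = T \land F = F
\lnot (x3 \land (x3 \oplus x5)) = \lnot F = T
\lnot (x3 \land (x3 \oplus x5)) \leftrightarrow x3 = T \leftrightarrow T = T
x5 \leftrightarrow x1 = T \leftrightarrow F = F
(\lnot (x3 \land (x3 \oplus x5)) \leftrightarrow x3) \to (x5 \leftrightarrow x1) = T \to F = F
\lnot ((\lnot (x3 \land (x3 \oplus x5)) \leftrightarrow x3) \to (x5 \leftrightarrow x1)) = \lnot F = T
x3 \oplus x2 = T \oplus F = T
x3 \to (x3 \oplus x2) = T \to T = T
\lnot ((\lnot (x3 \land (x3 \oplus x5)) \leftrightarrow x3) \to (x5 \leftrightarrow x1)) \oplus (x3 \to (x3 \oplus x2)) = T \oplus T = F
(x1 \leftrightarrow x5) \to (\lnot ((\lnot (x3 \land (x3 \oplus x5)) \leftrightarrow x3) \to (x5 \leftrightarrow x1)) \oplus (x3 \to (x3 \oplus x2))) = F \to F = T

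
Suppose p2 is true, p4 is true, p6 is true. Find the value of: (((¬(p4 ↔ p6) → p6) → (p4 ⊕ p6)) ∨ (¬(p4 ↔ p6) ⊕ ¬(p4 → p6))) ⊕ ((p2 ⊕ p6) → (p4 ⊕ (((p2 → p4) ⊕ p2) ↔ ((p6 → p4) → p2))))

Substituting p2=True, p4=True, p6=True:
p4 ↔ p6 = True ↔ True = True
¬(p4 ↔ p6) = ¬True = False
¬(p4 ↔ p6) → p6 = False → True = True
p4 ⊕ p6 = True ⊕ True = False
(¬(p4 ↔ p6) → p6) → (p4 ⊕ p6) = True → False = False
p4 ↔ p6 = True ↔ True = True
¬(p4 ↔ p6) = ¬True = False
p4 → p6 = True → True = True
¬(p4 → p6) = ¬True = False
¬(p4 ↔ p6) ⊕ ¬(p4 → p6) = False ⊕ False = False
((¬(p4 ↔ p6) → p6) → (p4 ⊕ p6)) ∨ (¬(p4 ↔ p6) ⊕ ¬(p4 → p6)) = False ∨ False = False
p2 ⊕ p6 = True ⊕ True = False
p2 → p4 = True → True = True
(p2 → p4) ⊕ p2 = True ⊕ True = False
p6 → p4 = True → True = True
(p6 → p4) → p2 = True → True = True
((p2 → p4) ⊕ p2) ↔ ((p6 → p4) → p2) = False ↔ True = False
p4 ⊕ (((p2 → p4) ⊕ p2) ↔ ((p6 → p4) → p2)) = True ⊕ False = True
(p2 ⊕ p6) → (p4 ⊕ (((p2 → p4) ⊕ p2) ↔ ((p6 → p4) → p2))) = False → True = True
(((¬(p4 ↔ p6) → p6) → (p4 ⊕ p6)) ∨ (¬(p4 ↔ p6) ⊕ ¬(p4 → p6))) ⊕ ((p2 ⊕ p6) → (p4 ⊕ (((p2 → p4) ⊕ p2) ↔ ((p6 → p4) → p2)))) = False ⊕ True = True

True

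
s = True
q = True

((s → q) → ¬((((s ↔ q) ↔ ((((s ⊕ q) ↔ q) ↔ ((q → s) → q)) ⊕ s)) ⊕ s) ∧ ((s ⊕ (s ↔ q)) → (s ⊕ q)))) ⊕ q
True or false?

s → q = True → True = True
s ↔ q = True ↔ True = True
s ⊕ q = True ⊕ True = False
(s ⊕ q) ↔ q = False ↔ True = False
q → s = True → True = True
(q → s) → q = True → True = True
((s ⊕ q) ↔ q) ↔ ((q → s) → q) = False ↔ True = False
(((s ⊕ q) ↔ q) ↔ ((q → s) → q)) ⊕ s = False ⊕ True = True
(s ↔ q) ↔ ((((s ⊕ q) ↔ q) ↔ ((q → s) → q)) ⊕ s) = True ↔ True = True
((s ↔ q) ↔ ((((s ⊕ q) ↔ q) ↔ ((q → s) → q)) ⊕ s)) ⊕ s = True ⊕ True = False
s ↔ q = True ↔ True = True
s ⊕ (s ↔ q) = True ⊕ True = False
s ⊕ q = True ⊕ True = False
(s ⊕ (s ↔ q)) → (s ⊕ q) = False → False = True
(((s ↔ q) ↔ ((((s ⊕ q) ↔ q) ↔ ((q → s) → q)) ⊕ s)) ⊕ s) ∧ ((s ⊕ (s ↔ q)) → (s ⊕ q)) = False ∧ True = False
¬((((s ↔ q) ↔ ((((s ⊕ q) ↔ q) ↔ ((q → s) → q)) ⊕ s)) ⊕ s) ∧ ((s ⊕ (s ↔ q)) → (s ⊕ q))) = ¬False = True
(s → q) → ¬((((s ↔ q) ↔ ((((s ⊕ q) ↔ q) ↔ ((q → s) → q)) ⊕ s)) ⊕ s) ∧ ((s ⊕ (s ↔ q)) → (s ⊕ q))) = True → True = True
((s → q) → ¬((((s ↔ q) ↔ ((((s ⊕ q) ↔ q) ↔ ((q → s) → q)) ⊕ s)) ⊕ s) ∧ ((s ⊕ (s ↔ q)) → (s ⊕ q)))) ⊕ q = True ⊕ True = False

False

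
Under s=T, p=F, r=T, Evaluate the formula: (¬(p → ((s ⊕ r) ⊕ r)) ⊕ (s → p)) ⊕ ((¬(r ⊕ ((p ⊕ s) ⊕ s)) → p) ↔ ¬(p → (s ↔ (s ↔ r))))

F

s ⊕ r = T ⊕ T = F
(s ⊕ r) ⊕ r = F ⊕ T = T
p → ((s ⊕ r) ⊕ r) = F → T = T
¬(p → ((s ⊕ r) ⊕ r)) = ¬T = F
s → p = T → F = F
¬(p → ((s ⊕ r) ⊕ r)) ⊕ (s → p) = F ⊕ F = F
p ⊕ s = F ⊕ T = T
(p ⊕ s) ⊕ s = T ⊕ T = F
r ⊕ ((p ⊕ s) ⊕ s) = T ⊕ F = T
¬(r ⊕ ((p ⊕ s) ⊕ s)) = ¬T = F
¬(r ⊕ ((p ⊕ s) ⊕ s)) → p = F → F = T
s ↔ r = T ↔ T = T
s ↔ (s ↔ r) = T ↔ T = T
p → (s ↔ (s ↔ r)) = F → T = T
¬(p → (s ↔ (s ↔ r))) = ¬T = F
(¬(r ⊕ ((p ⊕ s) ⊕ s)) → p) ↔ ¬(p → (s ↔ (s ↔ r))) = T ↔ F = F
(¬(p → ((s ⊕ r) ⊕ r)) ⊕ (s → p)) ⊕ ((¬(r ⊕ ((p ⊕ s) ⊕ s)) → p) ↔ ¬(p → (s ↔ (s ↔ r)))) = F ⊕ F = F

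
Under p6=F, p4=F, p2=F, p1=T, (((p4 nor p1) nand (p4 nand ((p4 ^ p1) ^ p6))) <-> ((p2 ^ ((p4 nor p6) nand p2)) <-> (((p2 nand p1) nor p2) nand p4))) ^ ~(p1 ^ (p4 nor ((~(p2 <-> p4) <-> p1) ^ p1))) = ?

Substituting p6=F, p4=F, p2=F, p1=T:
p4 nor p1 = F nor T = F
p4 ^ p1 = F ^ T = T
(p4 ^ p1) ^ p6 = T ^ F = T
p4 nand ((p4 ^ p1) ^ p6) = F nand T = T
(p4 nor p1) nand (p4 nand ((p4 ^ p1) ^ p6)) = F nand T = T
p4 nor p6 = F nor F = T
(p4 nor p6) nand p2 = T nand F = T
p2 ^ ((p4 nor p6) nand p2) = F ^ T = T
p2 nand p1 = F nand T = T
(p2 nand p1) nor p2 = T nor F = F
((p2 nand p1) nor p2) nand p4 = F nand F = T
(p2 ^ ((p4 nor p6) nand p2)) <-> (((p2 nand p1) nor p2) nand p4) = T <-> T = T
((p4 nor p1) nand (p4 nand ((p4 ^ p1) ^ p6))) <-> ((p2 ^ ((p4 nor p6) nand p2)) <-> (((p2 nand p1) nor p2) nand p4)) = T <-> T = T
p2 <-> p4 = F <-> F = T
~(p2 <-> p4) = ~T = F
~(p2 <-> p4) <-> p1 = F <-> T = F
(~(p2 <-> p4) <-> p1) ^ p1 = F ^ T = T
p4 nor ((~(p2 <-> p4) <-> p1) ^ p1) = F nor T = F
p1 ^ (p4 nor ((~(p2 <-> p4) <-> p1) ^ p1)) = T ^ F = T
~(p1 ^ (p4 nor ((~(p2 <-> p4) <-> p1) ^ p1))) = ~T = F
(((p4 nor p1) nand (p4 nand ((p4 ^ p1) ^ p6))) <-> ((p2 ^ ((p4 nor p6) nand p2)) <-> (((p2 nand p1) nor p2) nand p4))) ^ ~(p1 ^ (p4 nor ((~(p2 <-> p4) <-> p1) ^ p1))) = T ^ F = T

T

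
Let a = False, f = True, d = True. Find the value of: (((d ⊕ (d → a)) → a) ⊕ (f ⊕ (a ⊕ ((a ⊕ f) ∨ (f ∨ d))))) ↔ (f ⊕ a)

False

d → a = True → False = False
d ⊕ (d → a) = True ⊕ False = True
(d ⊕ (d → a)) → a = True → False = False
a ⊕ f = False ⊕ True = True
f ∨ d = True ∨ True = True
(a ⊕ f) ∨ (f ∨ d) = True ∨ True = True
a ⊕ ((a ⊕ f) ∨ (f ∨ d)) = False ⊕ True = True
f ⊕ (a ⊕ ((a ⊕ f) ∨ (f ∨ d))) = True ⊕ True = False
((d ⊕ (d → a)) → a) ⊕ (f ⊕ (a ⊕ ((a ⊕ f) ∨ (f ∨ d)))) = False ⊕ False = False
f ⊕ a = True ⊕ False = True
(((d ⊕ (d → a)) → a) ⊕ (f ⊕ (a ⊕ ((a ⊕ f) ∨ (f ∨ d))))) ↔ (f ⊕ a) = False ↔ True = False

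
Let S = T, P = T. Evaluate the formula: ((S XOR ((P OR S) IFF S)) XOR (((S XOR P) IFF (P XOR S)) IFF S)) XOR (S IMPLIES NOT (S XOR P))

F

P OR S = T OR T = T
(P OR S) IFF S = T IFF T = T
S XOR ((P OR S) IFF S) = T XOR T = F
S XOR P = T XOR T = F
P XOR S = T XOR T = F
(S XOR P) IFF (P XOR S) = F IFF F = T
((S XOR P) IFF (P XOR S)) IFF S = T IFF T = T
(S XOR ((P OR S) IFF S)) XOR (((S XOR P) IFF (P XOR S)) IFF S) = F XOR T = T
S XOR P = T XOR T = F
NOT (S XOR P) = NOT F = T
S IMPLIES NOT (S XOR P) = T IMPLIES T = T
((S XOR ((P OR S) IFF S)) XOR (((S XOR P) IFF (P XOR S)) IFF S)) XOR (S IMPLIES NOT (S XOR P)) = T XOR T = F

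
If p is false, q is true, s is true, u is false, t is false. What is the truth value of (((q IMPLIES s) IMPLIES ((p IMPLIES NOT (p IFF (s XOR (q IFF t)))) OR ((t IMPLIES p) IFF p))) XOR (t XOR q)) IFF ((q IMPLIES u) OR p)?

T

q IMPLIES s = T IMPLIES T = T
q IFF t = T IFF F = F
s XOR (q IFF t) = T XOR F = T
p IFF (s XOR (q IFF t)) = F IFF T = F
NOT (p IFF (s XOR (q IFF t))) = NOT F = T
p IMPLIES NOT (p IFF (s XOR (q IFF t))) = F IMPLIES T = T
t IMPLIES p = F IMPLIES F = T
(t IMPLIES p) IFF p = T IFF F = F
(p IMPLIES NOT (p IFF (s XOR (q IFF t)))) OR ((t IMPLIES p) IFF p) = T OR F = T
(q IMPLIES s) IMPLIES ((p IMPLIES NOT (p IFF (s XOR (q IFF t)))) OR ((t IMPLIES p) IFF p)) = T IMPLIES T = T
t XOR q = F XOR T = T
((q IMPLIES s) IMPLIES ((p IMPLIES NOT (p IFF (s XOR (q IFF t)))) OR ((t IMPLIES p) IFF p))) XOR (t XOR q) = T XOR T = F
q IMPLIES u = T IMPLIES F = F
(q IMPLIES u) OR p = F OR F = F
(((q IMPLIES s) IMPLIES ((p IMPLIES NOT (p IFF (s XOR (q IFF t)))) OR ((t IMPLIES p) IFF p))) XOR (t XOR q)) IFF ((q IMPLIES u) OR p) = F IFF F = T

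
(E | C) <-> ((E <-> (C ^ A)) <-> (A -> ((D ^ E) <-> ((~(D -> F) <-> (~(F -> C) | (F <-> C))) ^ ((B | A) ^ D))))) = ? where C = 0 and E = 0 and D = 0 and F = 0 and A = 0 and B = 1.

0

E | C = 0 | 0 = 0
C ^ A = 0 ^ 0 = 0
E <-> (C ^ A) = 0 <-> 0 = 1
D ^ E = 0 ^ 0 = 0
D -> F = 0 -> 0 = 1
~(D -> F) = ~1 = 0
F -> C = 0 -> 0 = 1
~(F -> C) = ~1 = 0
F <-> C = 0 <-> 0 = 1
~(F -> C) | (F <-> C) = 0 | 1 = 1
~(D -> F) <-> (~(F -> C) | (F <-> C)) = 0 <-> 1 = 0
B | A = 1 | 0 = 1
(B | A) ^ D = 1 ^ 0 = 1
(~(D -> F) <-> (~(F -> C) | (F <-> C))) ^ ((B | A) ^ D) = 0 ^ 1 = 1
(D ^ E) <-> ((~(D -> F) <-> (~(F -> C) | (F <-> C))) ^ ((B | A) ^ D)) = 0 <-> 1 = 0
A -> ((D ^ E) <-> ((~(D -> F) <-> (~(F -> C) | (F <-> C))) ^ ((B | A) ^ D))) = 0 -> 0 = 1
(E <-> (C ^ A)) <-> (A -> ((D ^ E) <-> ((~(D -> F) <-> (~(F -> C) | (F <-> C))) ^ ((B | A) ^ D)))) = 1 <-> 1 = 1
(E | C) <-> ((E <-> (C ^ A)) <-> (A -> ((D ^ E) <-> ((~(D -> F) <-> (~(F -> C) | (F <-> C))) ^ ((B | A) ^ D))))) = 0 <-> 1 = 0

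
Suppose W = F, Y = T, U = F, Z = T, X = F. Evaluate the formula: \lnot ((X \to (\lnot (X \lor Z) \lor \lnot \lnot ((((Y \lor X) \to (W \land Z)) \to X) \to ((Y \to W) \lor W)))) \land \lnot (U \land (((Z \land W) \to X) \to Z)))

Substituting W=F, Y=T, U=F, Z=T, X=F:
X \lor Z = F \lor T = T
\lnot (X \lor Z) = \lnot T = F
Y \lor X = T \lor F = T
W \land Z = F \land T = F
(Y \lor X) \to (W \land Z) = T \to F = F
((Y \lor X) \to (W \land Z)) \to X = F \to F = T
Y \to W = T \to F = F
(Y \to W) \lor W = F \lor F = F
(((Y \lor X) \to (W \land Z)) \to X) \to ((Y \to W) \lor W) = T \to F = F
\lnot ((((Y \lor X) \to (W \land Z)) \to X) \to ((Y \to W) \lor W)) = \lnot F = T
\lnot \lnot ((((Y \lor X) \to (W \land Z)) \to X) \to ((Y \to W) \lor W)) = \lnot T = F
\lnot (X \lor Z) \lor \lnot \lnot ((((Y \lor X) \to (W \land Z)) \to X) \to ((Y \to W) \lor W)) = F \lor F = F
X \to (\lnot (X \lor Z) \lor \lnot \lnot ((((Y \lor X) \to (W \land Z)) \to X) \to ((Y \to W) \lor W))) = F \to F = T
Z \land W = T \land F = F
(Z \land W) \to X = F \to F = T
((Z \land W) \to X) \to Z = T \to T = T
U \land (((Z \land W) \to X) \to Z) = F \land T = F
\lnot (U \land (((Z \land W) \to X) \to Z)) = \lnot F = T
(X \to (\lnot (X \lor Z) \lor \lnot \lnot ((((Y \lor X) \to (W \land Z)) \to X) \to ((Y \to W) \lor W)))) \land \lnot (U \land (((Z \land W) \to X) \to Z)) = T \land T = T
\lnot ((X \to (\lnot (X \lor Z) \lor \lnot \lnot ((((Y \lor X) \to (W \land Z)) \to X) \to ((Y \to W) \lor W)))) \land \lnot (U \land (((Z \land W) \to X) \to Z))) = \lnot T = F

F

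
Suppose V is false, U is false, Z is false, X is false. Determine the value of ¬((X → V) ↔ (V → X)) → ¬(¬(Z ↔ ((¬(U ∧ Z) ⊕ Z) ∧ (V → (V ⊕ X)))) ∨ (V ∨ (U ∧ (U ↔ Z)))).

Substituting V=False, U=False, Z=False, X=False:
X → V = False → False = True
V → X = False → False = True
(X → V) ↔ (V → X) = True ↔ True = True
¬((X → V) ↔ (V → X)) = ¬True = False
U ∧ Z = False ∧ False = False
¬(U ∧ Z) = ¬False = True
¬(U ∧ Z) ⊕ Z = True ⊕ False = True
V ⊕ X = False ⊕ False = False
V → (V ⊕ X) = False → False = True
(¬(U ∧ Z) ⊕ Z) ∧ (V → (V ⊕ X)) = True ∧ True = True
Z ↔ ((¬(U ∧ Z) ⊕ Z) ∧ (V → (V ⊕ X))) = False ↔ True = False
¬(Z ↔ ((¬(U ∧ Z) ⊕ Z) ∧ (V → (V ⊕ X)))) = ¬False = True
U ↔ Z = False ↔ False = True
U ∧ (U ↔ Z) = False ∧ True = False
V ∨ (U ∧ (U ↔ Z)) = False ∨ False = False
¬(Z ↔ ((¬(U ∧ Z) ⊕ Z) ∧ (V → (V ⊕ X)))) ∨ (V ∨ (U ∧ (U ↔ Z))) = True ∨ False = True
¬(¬(Z ↔ ((¬(U ∧ Z) ⊕ Z) ∧ (V → (V ⊕ X)))) ∨ (V ∨ (U ∧ (U ↔ Z)))) = ¬True = False
¬((X → V) ↔ (V → X)) → ¬(¬(Z ↔ ((¬(U ∧ Z) ⊕ Z) ∧ (V → (V ⊕ X)))) ∨ (V ∨ (U ∧ (U ↔ Z)))) = False → False = True

True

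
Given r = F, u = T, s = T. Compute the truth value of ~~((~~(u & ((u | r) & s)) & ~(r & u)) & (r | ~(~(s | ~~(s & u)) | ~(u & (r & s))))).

u | r = T | F = T
(u | r) & s = T & T = T
u & ((u | r) & s) = T & T = T
~(u & ((u | r) & s)) = ~T = F
~~(u & ((u | r) & s)) = ~F = T
r & u = F & T = F
~(r & u) = ~F = T
~~(u & ((u | r) & s)) & ~(r & u) = T & T = T
s & u = T & T = T
~(s & u) = ~T = F
~~(s & u) = ~F = T
s | ~~(s & u) = T | T = T
~(s | ~~(s & u)) = ~T = F
r & s = F & T = F
u & (r & s) = T & F = F
~(u & (r & s)) = ~F = T
~(s | ~~(s & u)) | ~(u & (r & s)) = F | T = T
~(~(s | ~~(s & u)) | ~(u & (r & s))) = ~T = F
r | ~(~(s | ~~(s & u)) | ~(u & (r & s))) = F | F = F
(~~(u & ((u | r) & s)) & ~(r & u)) & (r | ~(~(s | ~~(s & u)) | ~(u & (r & s)))) = T & F = F
~((~~(u & ((u | r) & s)) & ~(r & u)) & (r | ~(~(s | ~~(s & u)) | ~(u & (r & s))))) = ~F = T
~~((~~(u & ((u | r) & s)) & ~(r & u)) & (r | ~(~(s | ~~(s & u)) | ~(u & (r & s))))) = ~T = F

F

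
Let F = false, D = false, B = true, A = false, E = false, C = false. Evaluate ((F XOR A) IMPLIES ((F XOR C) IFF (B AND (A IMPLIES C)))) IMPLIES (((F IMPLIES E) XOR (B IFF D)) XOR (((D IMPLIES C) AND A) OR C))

F XOR A = false XOR false = false
F XOR C = false XOR false = false
A IMPLIES C = false IMPLIES false = true
B AND (A IMPLIES C) = true AND true = true
(F XOR C) IFF (B AND (A IMPLIES C)) = false IFF true = false
(F XOR A) IMPLIES ((F XOR C) IFF (B AND (A IMPLIES C))) = false IMPLIES false = true
F IMPLIES E = false IMPLIES false = true
B IFF D = true IFF false = false
(F IMPLIES E) XOR (B IFF D) = true XOR false = true
D IMPLIES C = false IMPLIES false = true
(D IMPLIES C) AND A = true AND false = false
((D IMPLIES C) AND A) OR C = false OR false = false
((F IMPLIES E) XOR (B IFF D)) XOR (((D IMPLIES C) AND A) OR C) = true XOR false = true
((F XOR A) IMPLIES ((F XOR C) IFF (B AND (A IMPLIES C)))) IMPLIES (((F IMPLIES E) XOR (B IFF D)) XOR (((D IMPLIES C) AND A) OR C)) = true IMPLIES true = true

true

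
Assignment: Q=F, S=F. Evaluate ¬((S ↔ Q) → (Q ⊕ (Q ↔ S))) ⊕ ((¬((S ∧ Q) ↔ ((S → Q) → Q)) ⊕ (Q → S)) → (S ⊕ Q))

S ↔ Q = F ↔ F = T
Q ↔ S = F ↔ F = T
Q ⊕ (Q ↔ S) = F ⊕ T = T
(S ↔ Q) → (Q ⊕ (Q ↔ S)) = T → T = T
¬((S ↔ Q) → (Q ⊕ (Q ↔ S))) = ¬T = F
S ∧ Q = F ∧ F = F
S → Q = F → F = T
(S → Q) → Q = T → F = F
(S ∧ Q) ↔ ((S → Q) → Q) = F ↔ F = T
¬((S ∧ Q) ↔ ((S → Q) → Q)) = ¬T = F
Q → S = F → F = T
¬((S ∧ Q) ↔ ((S → Q) → Q)) ⊕ (Q → S) = F ⊕ T = T
S ⊕ Q = F ⊕ F = F
(¬((S ∧ Q) ↔ ((S → Q) → Q)) ⊕ (Q → S)) → (S ⊕ Q) = T → F = F
¬((S ↔ Q) → (Q ⊕ (Q ↔ S))) ⊕ ((¬((S ∧ Q) ↔ ((S → Q) → Q)) ⊕ (Q → S)) → (S ⊕ Q)) = F ⊕ F = F

F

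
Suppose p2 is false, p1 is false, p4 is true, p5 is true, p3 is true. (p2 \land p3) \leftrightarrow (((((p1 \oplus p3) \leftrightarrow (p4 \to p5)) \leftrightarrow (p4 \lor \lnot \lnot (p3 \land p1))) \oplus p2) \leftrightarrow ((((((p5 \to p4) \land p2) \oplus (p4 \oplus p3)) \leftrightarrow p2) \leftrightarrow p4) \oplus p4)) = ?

p2 \land p3 = \text{False} \land \text{True} = \text{False}
p1 \oplus p3 = \text{False} \oplus \text{True} = \text{True}
p4 \to p5 = \text{True} \to \text{True} = \text{True}
(p1 \oplus p3) \leftrightarrow (p4 \to p5) = \text{True} \leftrightarrow \text{True} = \text{True}
p3 \land p1 = \text{True} \land \text{False} = \text{False}
\lnot (p3 \land p1) = \lnot \text{False} = \text{True}
\lnot \lnot (p3 \land p1) = \lnot \text{True} = \text{False}
p4 \lor \lnot \lnot (p3 \land p1) = \text{True} \lor \text{False} = \text{True}
((p1 \oplus p3) \leftrightarrow (p4 \to p5)) \leftrightarrow (p4 \lor \lnot \lnot (p3 \land p1)) = \text{True} \leftrightarrow \text{True} = \text{True}
(((p1 \oplus p3) \leftrightarrow (p4 \to p5)) \leftrightarrow (p4 \lor \lnot \lnot (p3 \land p1))) \oplus p2 = \text{True} \oplus \text{False} = \text{True}
p5 \to p4 = \text{True} \to \text{True} = \text{True}
(p5 \to p4) \land p2 = \text{True} \land \text{False} = \text{False}
p4 \oplus p3 = \text{True} \oplus \text{True} = \text{False}
((p5 \to p4) \land p2) \oplus (p4 \oplus p3) = \text{False} \oplus \text{False} = \text{False}
(((p5 \to p4) \land p2) \oplus (p4 \oplus p3)) \leftrightarrow p2 = \text{False} \leftrightarrow \text{False} = \text{True}
((((p5 \to p4) \land p2) \oplus (p4 \oplus p3)) \leftrightarrow p2) \leftrightarrow p4 = \text{True} \leftrightarrow \text{True} = \text{True}
(((((p5 \to p4) \land p2) \oplus (p4 \oplus p3)) \leftrightarrow p2) \leftrightarrow p4) \oplus p4 = \text{True} \oplus \text{True} = \text{False}
((((p1 \oplus p3) \leftrightarrow (p4 \to p5)) \leftrightarrow (p4 \lor \lnot \lnot (p3 \land p1))) \oplus p2) \leftrightarrow ((((((p5 \to p4) \land p2) \oplus (p4 \oplus p3)) \leftrightarrow p2) \leftrightarrow p4) \oplus p4) = \text{True} \leftrightarrow \text{False} = \text{False}
(p2 \land p3) \leftrightarrow (((((p1 \oplus p3) \leftrightarrow (p4 \to p5)) \leftrightarrow (p4 \lor \lnot \lnot (p3 \land p1))) \oplus p2) \leftrightarrow ((((((p5 \to p4) \land p2) \oplus (p4 \oplus p3)) \leftrightarrow p2) \leftrightarrow p4) \oplus p4)) = \text{False} \leftrightarrow \text{False} = \text{True}

\text{True}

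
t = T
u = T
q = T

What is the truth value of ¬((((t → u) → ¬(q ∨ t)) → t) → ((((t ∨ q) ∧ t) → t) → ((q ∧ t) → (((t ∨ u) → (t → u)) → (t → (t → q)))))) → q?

T

t → u = T → T = T
q ∨ t = T ∨ T = T
¬(q ∨ t) = ¬T = F
(t → u) → ¬(q ∨ t) = T → F = F
((t → u) → ¬(q ∨ t)) → t = F → T = T
t ∨ q = T ∨ T = T
(t ∨ q) ∧ t = T ∧ T = T
((t ∨ q) ∧ t) → t = T → T = T
q ∧ t = T ∧ T = T
t ∨ u = T ∨ T = T
t → u = T → T = T
(t ∨ u) → (t → u) = T → T = T
t → q = T → T = T
t → (t → q) = T → T = T
((t ∨ u) → (t → u)) → (t → (t → q)) = T → T = T
(q ∧ t) → (((t ∨ u) → (t → u)) → (t → (t → q))) = T → T = T
(((t ∨ q) ∧ t) → t) → ((q ∧ t) → (((t ∨ u) → (t → u)) → (t → (t → q)))) = T → T = T
(((t → u) → ¬(q ∨ t)) → t) → ((((t ∨ q) ∧ t) → t) → ((q ∧ t) → (((t ∨ u) → (t → u)) → (t → (t → q))))) = T → T = T
¬((((t → u) → ¬(q ∨ t)) → t) → ((((t ∨ q) ∧ t) → t) → ((q ∧ t) → (((t ∨ u) → (t → u)) → (t → (t → q)))))) = ¬T = F
¬((((t → u) → ¬(q ∨ t)) → t) → ((((t ∨ q) ∧ t) → t) → ((q ∧ t) → (((t ∨ u) → (t → u)) → (t → (t → q)))))) → q = F → T = T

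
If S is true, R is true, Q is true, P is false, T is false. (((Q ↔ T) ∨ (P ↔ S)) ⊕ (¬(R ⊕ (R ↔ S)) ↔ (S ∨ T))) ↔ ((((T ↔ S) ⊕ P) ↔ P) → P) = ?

Q ↔ T = True ↔ False = False
P ↔ S = False ↔ True = False
(Q ↔ T) ∨ (P ↔ S) = False ∨ False = False
R ↔ S = True ↔ True = True
R ⊕ (R ↔ S) = True ⊕ True = False
¬(R ⊕ (R ↔ S)) = ¬False = True
S ∨ T = True ∨ False = True
¬(R ⊕ (R ↔ S)) ↔ (S ∨ T) = True ↔ True = True
((Q ↔ T) ∨ (P ↔ S)) ⊕ (¬(R ⊕ (R ↔ S)) ↔ (S ∨ T)) = False ⊕ True = True
T ↔ S = False ↔ True = False
(T ↔ S) ⊕ P = False ⊕ False = False
((T ↔ S) ⊕ P) ↔ P = False ↔ False = True
(((T ↔ S) ⊕ P) ↔ P) → P = True → False = False
(((Q ↔ T) ∨ (P ↔ S)) ⊕ (¬(R ⊕ (R ↔ S)) ↔ (S ∨ T))) ↔ ((((T ↔ S) ⊕ P) ↔ P) → P) = True ↔ False = False

False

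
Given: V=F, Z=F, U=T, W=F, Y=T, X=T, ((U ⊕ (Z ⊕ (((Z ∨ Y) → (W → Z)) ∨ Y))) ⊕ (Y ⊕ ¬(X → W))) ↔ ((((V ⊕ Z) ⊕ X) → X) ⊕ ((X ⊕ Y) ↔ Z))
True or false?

Z ∨ Y = F ∨ T = T
W → Z = F → F = T
(Z ∨ Y) → (W → Z) = T → T = T
((Z ∨ Y) → (W → Z)) ∨ Y = T ∨ T = T
Z ⊕ (((Z ∨ Y) → (W → Z)) ∨ Y) = F ⊕ T = T
U ⊕ (Z ⊕ (((Z ∨ Y) → (W → Z)) ∨ Y)) = T ⊕ T = F
X → W = T → F = F
¬(X → W) = ¬F = T
Y ⊕ ¬(X → W) = T ⊕ T = F
(U ⊕ (Z ⊕ (((Z ∨ Y) → (W → Z)) ∨ Y))) ⊕ (Y ⊕ ¬(X → W)) = F ⊕ F = F
V ⊕ Z = F ⊕ F = F
(V ⊕ Z) ⊕ X = F ⊕ T = T
((V ⊕ Z) ⊕ X) → X = T → T = T
X ⊕ Y = T ⊕ T = F
(X ⊕ Y) ↔ Z = F ↔ F = T
(((V ⊕ Z) ⊕ X) → X) ⊕ ((X ⊕ Y) ↔ Z) = T ⊕ T = F
((U ⊕ (Z ⊕ (((Z ∨ Y) → (W → Z)) ∨ Y))) ⊕ (Y ⊕ ¬(X → W))) ↔ ((((V ⊕ Z) ⊕ X) → X) ⊕ ((X ⊕ Y) ↔ Z)) = F ↔ F = T

T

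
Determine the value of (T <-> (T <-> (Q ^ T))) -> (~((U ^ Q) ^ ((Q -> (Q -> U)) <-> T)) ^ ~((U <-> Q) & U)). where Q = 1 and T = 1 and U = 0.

1

Substituting Q=1, T=1, U=0:
Q ^ T = 1 ^ 1 = 0
T <-> (Q ^ T) = 1 <-> 0 = 0
T <-> (T <-> (Q ^ T)) = 1 <-> 0 = 0
U ^ Q = 0 ^ 1 = 1
Q -> U = 1 -> 0 = 0
Q -> (Q -> U) = 1 -> 0 = 0
(Q -> (Q -> U)) <-> T = 0 <-> 1 = 0
(U ^ Q) ^ ((Q -> (Q -> U)) <-> T) = 1 ^ 0 = 1
~((U ^ Q) ^ ((Q -> (Q -> U)) <-> T)) = ~1 = 0
U <-> Q = 0 <-> 1 = 0
(U <-> Q) & U = 0 & 0 = 0
~((U <-> Q) & U) = ~0 = 1
~((U ^ Q) ^ ((Q -> (Q -> U)) <-> T)) ^ ~((U <-> Q) & U) = 0 ^ 1 = 1
(T <-> (T <-> (Q ^ T))) -> (~((U ^ Q) ^ ((Q -> (Q -> U)) <-> T)) ^ ~((U <-> Q) & U)) = 0 -> 1 = 1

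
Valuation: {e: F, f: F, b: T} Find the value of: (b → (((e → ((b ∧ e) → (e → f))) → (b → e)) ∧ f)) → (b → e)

b ∧ e = T ∧ F = F
e → f = F → F = T
(b ∧ e) → (e → f) = F → T = T
e → ((b ∧ e) → (e → f)) = F → T = T
b → e = T → F = F
(e → ((b ∧ e) → (e → f))) → (b → e) = T → F = F
((e → ((b ∧ e) → (e → f))) → (b → e)) ∧ f = F ∧ F = F
b → (((e → ((b ∧ e) → (e → f))) → (b → e)) ∧ f) = T → F = F
b → e = T → F = F
(b → (((e → ((b ∧ e) → (e → f))) → (b → e)) ∧ f)) → (b → e) = F → F = T

T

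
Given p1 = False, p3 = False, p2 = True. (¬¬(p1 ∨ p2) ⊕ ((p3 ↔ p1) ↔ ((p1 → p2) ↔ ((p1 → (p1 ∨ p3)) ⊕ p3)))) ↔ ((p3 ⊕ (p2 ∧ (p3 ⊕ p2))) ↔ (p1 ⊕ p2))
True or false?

False

p1 ∨ p2 = False ∨ True = True
¬(p1 ∨ p2) = ¬True = False
¬¬(p1 ∨ p2) = ¬False = True
p3 ↔ p1 = False ↔ False = True
p1 → p2 = False → True = True
p1 ∨ p3 = False ∨ False = False
p1 → (p1 ∨ p3) = False → False = True
(p1 → (p1 ∨ p3)) ⊕ p3 = True ⊕ False = True
(p1 → p2) ↔ ((p1 → (p1 ∨ p3)) ⊕ p3) = True ↔ True = True
(p3 ↔ p1) ↔ ((p1 → p2) ↔ ((p1 → (p1 ∨ p3)) ⊕ p3)) = True ↔ True = True
¬¬(p1 ∨ p2) ⊕ ((p3 ↔ p1) ↔ ((p1 → p2) ↔ ((p1 → (p1 ∨ p3)) ⊕ p3))) = True ⊕ True = False
p3 ⊕ p2 = False ⊕ True = True
p2 ∧ (p3 ⊕ p2) = True ∧ True = True
p3 ⊕ (p2 ∧ (p3 ⊕ p2)) = False ⊕ True = True
p1 ⊕ p2 = False ⊕ True = True
(p3 ⊕ (p2 ∧ (p3 ⊕ p2))) ↔ (p1 ⊕ p2) = True ↔ True = True
(¬¬(p1 ∨ p2) ⊕ ((p3 ↔ p1) ↔ ((p1 → p2) ↔ ((p1 → (p1 ∨ p3)) ⊕ p3)))) ↔ ((p3 ⊕ (p2 ∧ (p3 ⊕ p2))) ↔ (p1 ⊕ p2)) = False ↔ True = False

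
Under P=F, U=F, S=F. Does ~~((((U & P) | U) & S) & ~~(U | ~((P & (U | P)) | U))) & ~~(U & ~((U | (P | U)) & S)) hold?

U & P = F & F = F
(U & P) | U = F | F = F
((U & P) | U) & S = F & F = F
U | P = F | F = F
P & (U | P) = F & F = F
(P & (U | P)) | U = F | F = F
~((P & (U | P)) | U) = ~F = T
U | ~((P & (U | P)) | U) = F | T = T
~(U | ~((P & (U | P)) | U)) = ~T = F
~~(U | ~((P & (U | P)) | U)) = ~F = T
(((U & P) | U) & S) & ~~(U | ~((P & (U | P)) | U)) = F & T = F
~((((U & P) | U) & S) & ~~(U | ~((P & (U | P)) | U))) = ~F = T
~~((((U & P) | U) & S) & ~~(U | ~((P & (U | P)) | U))) = ~T = F
P | U = F | F = F
U | (P | U) = F | F = F
(U | (P | U)) & S = F & F = F
~((U | (P | U)) & S) = ~F = T
U & ~((U | (P | U)) & S) = F & T = F
~(U & ~((U | (P | U)) & S)) = ~F = T
~~(U & ~((U | (P | U)) & S)) = ~T = F
~~((((U & P) | U) & S) & ~~(U | ~((P & (U | P)) | U))) & ~~(U & ~((U | (P | U)) & S)) = F & F = F

F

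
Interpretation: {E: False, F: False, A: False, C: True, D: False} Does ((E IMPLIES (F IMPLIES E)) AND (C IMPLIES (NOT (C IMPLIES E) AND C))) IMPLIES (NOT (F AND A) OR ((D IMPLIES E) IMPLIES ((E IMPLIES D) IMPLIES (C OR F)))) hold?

True

F IMPLIES E = False IMPLIES False = True
E IMPLIES (F IMPLIES E) = False IMPLIES True = True
C IMPLIES E = True IMPLIES False = False
NOT (C IMPLIES E) = NOT False = True
NOT (C IMPLIES E) AND C = True AND True = True
C IMPLIES (NOT (C IMPLIES E) AND C) = True IMPLIES True = True
(E IMPLIES (F IMPLIES E)) AND (C IMPLIES (NOT (C IMPLIES E) AND C)) = True AND True = True
F AND A = False AND False = False
NOT (F AND A) = NOT False = True
D IMPLIES E = False IMPLIES False = True
E IMPLIES D = False IMPLIES False = True
C OR F = True OR False = True
(E IMPLIES D) IMPLIES (C OR F) = True IMPLIES True = True
(D IMPLIES E) IMPLIES ((E IMPLIES D) IMPLIES (C OR F)) = True IMPLIES True = True
NOT (F AND A) OR ((D IMPLIES E) IMPLIES ((E IMPLIES D) IMPLIES (C OR F))) = True OR True = True
((E IMPLIES (F IMPLIES E)) AND (C IMPLIES (NOT (C IMPLIES E) AND C))) IMPLIES (NOT (F AND A) OR ((D IMPLIES E) IMPLIES ((E IMPLIES D) IMPLIES (C OR F)))) = True IMPLIES True = True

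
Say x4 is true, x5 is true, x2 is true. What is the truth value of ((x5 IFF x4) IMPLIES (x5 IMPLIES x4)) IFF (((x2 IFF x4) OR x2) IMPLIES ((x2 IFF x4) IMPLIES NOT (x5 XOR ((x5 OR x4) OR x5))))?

T

x5 IFF x4 = T IFF T = T
x5 IMPLIES x4 = T IMPLIES T = T
(x5 IFF x4) IMPLIES (x5 IMPLIES x4) = T IMPLIES T = T
x2 IFF x4 = T IFF T = T
(x2 IFF x4) OR x2 = T OR T = T
x2 IFF x4 = T IFF T = T
x5 OR x4 = T OR T = T
(x5 OR x4) OR x5 = T OR T = T
x5 XOR ((x5 OR x4) OR x5) = T XOR T = F
NOT (x5 XOR ((x5 OR x4) OR x5)) = NOT F = T
(x2 IFF x4) IMPLIES NOT (x5 XOR ((x5 OR x4) OR x5)) = T IMPLIES T = T
((x2 IFF x4) OR x2) IMPLIES ((x2 IFF x4) IMPLIES NOT (x5 XOR ((x5 OR x4) OR x5))) = T IMPLIES T = T
((x5 IFF x4) IMPLIES (x5 IMPLIES x4)) IFF (((x2 IFF x4) OR x2) IMPLIES ((x2 IFF x4) IMPLIES NOT (x5 XOR ((x5 OR x4) OR x5)))) = T IFF T = T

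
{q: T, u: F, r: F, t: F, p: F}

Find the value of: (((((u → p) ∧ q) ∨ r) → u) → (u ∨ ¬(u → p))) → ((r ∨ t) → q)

T

Substituting q=T, u=F, r=F, t=F, p=F:
u → p = F → F = T
(u → p) ∧ q = T ∧ T = T
((u → p) ∧ q) ∨ r = T ∨ F = T
(((u → p) ∧ q) ∨ r) → u = T → F = F
u → p = F → F = T
¬(u → p) = ¬T = F
u ∨ ¬(u → p) = F ∨ F = F
((((u → p) ∧ q) ∨ r) → u) → (u ∨ ¬(u → p)) = F → F = T
r ∨ t = F ∨ F = F
(r ∨ t) → q = F → T = T
(((((u → p) ∧ q) ∨ r) → u) → (u ∨ ¬(u → p))) → ((r ∨ t) → q) = T → T = T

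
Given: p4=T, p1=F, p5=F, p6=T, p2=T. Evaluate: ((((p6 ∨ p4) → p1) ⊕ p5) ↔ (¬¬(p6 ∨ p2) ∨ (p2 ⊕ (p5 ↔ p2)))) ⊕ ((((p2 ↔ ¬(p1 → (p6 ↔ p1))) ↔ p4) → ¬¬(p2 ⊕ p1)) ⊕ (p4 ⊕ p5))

F

p6 ∨ p4 = T ∨ T = T
(p6 ∨ p4) → p1 = T → F = F
((p6 ∨ p4) → p1) ⊕ p5 = F ⊕ F = F
p6 ∨ p2 = T ∨ T = T
¬(p6 ∨ p2) = ¬T = F
¬¬(p6 ∨ p2) = ¬F = T
p5 ↔ p2 = F ↔ T = F
p2 ⊕ (p5 ↔ p2) = T ⊕ F = T
¬¬(p6 ∨ p2) ∨ (p2 ⊕ (p5 ↔ p2)) = T ∨ T = T
(((p6 ∨ p4) → p1) ⊕ p5) ↔ (¬¬(p6 ∨ p2) ∨ (p2 ⊕ (p5 ↔ p2))) = F ↔ T = F
p6 ↔ p1 = T ↔ F = F
p1 → (p6 ↔ p1) = F → F = T
¬(p1 → (p6 ↔ p1)) = ¬T = F
p2 ↔ ¬(p1 → (p6 ↔ p1)) = T ↔ F = F
(p2 ↔ ¬(p1 → (p6 ↔ p1))) ↔ p4 = F ↔ T = F
p2 ⊕ p1 = T ⊕ F = T
¬(p2 ⊕ p1) = ¬T = F
¬¬(p2 ⊕ p1) = ¬F = T
((p2 ↔ ¬(p1 → (p6 ↔ p1))) ↔ p4) → ¬¬(p2 ⊕ p1) = F → T = T
p4 ⊕ p5 = T ⊕ F = T
(((p2 ↔ ¬(p1 → (p6 ↔ p1))) ↔ p4) → ¬¬(p2 ⊕ p1)) ⊕ (p4 ⊕ p5) = T ⊕ T = F
((((p6 ∨ p4) → p1) ⊕ p5) ↔ (¬¬(p6 ∨ p2) ∨ (p2 ⊕ (p5 ↔ p2)))) ⊕ ((((p2 ↔ ¬(p1 → (p6 ↔ p1))) ↔ p4) → ¬¬(p2 ⊕ p1)) ⊕ (p4 ⊕ p5)) = F ⊕ F = F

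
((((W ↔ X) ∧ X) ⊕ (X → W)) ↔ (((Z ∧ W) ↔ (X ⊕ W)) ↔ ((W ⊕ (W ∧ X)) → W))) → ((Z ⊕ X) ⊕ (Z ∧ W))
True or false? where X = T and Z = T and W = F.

F

W ↔ X = F ↔ T = F
(W ↔ X) ∧ X = F ∧ T = F
X → W = T → F = F
((W ↔ X) ∧ X) ⊕ (X → W) = F ⊕ F = F
Z ∧ W = T ∧ F = F
X ⊕ W = T ⊕ F = T
(Z ∧ W) ↔ (X ⊕ W) = F ↔ T = F
W ∧ X = F ∧ T = F
W ⊕ (W ∧ X) = F ⊕ F = F
(W ⊕ (W ∧ X)) → W = F → F = T
((Z ∧ W) ↔ (X ⊕ W)) ↔ ((W ⊕ (W ∧ X)) → W) = F ↔ T = F
(((W ↔ X) ∧ X) ⊕ (X → W)) ↔ (((Z ∧ W) ↔ (X ⊕ W)) ↔ ((W ⊕ (W ∧ X)) → W)) = F ↔ F = T
Z ⊕ X = T ⊕ T = F
Z ∧ W = T ∧ F = F
(Z ⊕ X) ⊕ (Z ∧ W) = F ⊕ F = F
((((W ↔ X) ∧ X) ⊕ (X → W)) ↔ (((Z ∧ W) ↔ (X ⊕ W)) ↔ ((W ⊕ (W ∧ X)) → W))) → ((Z ⊕ X) ⊕ (Z ∧ W)) = T → F = F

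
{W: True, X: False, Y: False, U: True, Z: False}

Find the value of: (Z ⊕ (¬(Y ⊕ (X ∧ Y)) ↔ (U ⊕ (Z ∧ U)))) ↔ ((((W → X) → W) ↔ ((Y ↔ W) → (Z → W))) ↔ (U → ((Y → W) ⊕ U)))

X ∧ Y = False ∧ False = False
Y ⊕ (X ∧ Y) = False ⊕ False = False
¬(Y ⊕ (X ∧ Y)) = ¬False = True
Z ∧ U = False ∧ True = False
U ⊕ (Z ∧ U) = True ⊕ False = True
¬(Y ⊕ (X ∧ Y)) ↔ (U ⊕ (Z ∧ U)) = True ↔ True = True
Z ⊕ (¬(Y ⊕ (X ∧ Y)) ↔ (U ⊕ (Z ∧ U))) = False ⊕ True = True
W → X = True → False = False
(W → X) → W = False → True = True
Y ↔ W = False ↔ True = False
Z → W = False → True = True
(Y ↔ W) → (Z → W) = False → True = True
((W → X) → W) ↔ ((Y ↔ W) → (Z → W)) = True ↔ True = True
Y → W = False → True = True
(Y → W) ⊕ U = True ⊕ True = False
U → ((Y → W) ⊕ U) = True → False = False
(((W → X) → W) ↔ ((Y ↔ W) → (Z → W))) ↔ (U → ((Y → W) ⊕ U)) = True ↔ False = False
(Z ⊕ (¬(Y ⊕ (X ∧ Y)) ↔ (U ⊕ (Z ∧ U)))) ↔ ((((W → X) → W) ↔ ((Y ↔ W) → (Z → W))) ↔ (U → ((Y → W) ⊕ U))) = True ↔ False = False

False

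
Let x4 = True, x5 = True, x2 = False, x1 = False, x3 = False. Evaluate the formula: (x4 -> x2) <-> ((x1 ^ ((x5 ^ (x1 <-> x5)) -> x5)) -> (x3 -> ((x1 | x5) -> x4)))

x4 -> x2 = True -> False = False
x1 <-> x5 = False <-> True = False
x5 ^ (x1 <-> x5) = True ^ False = True
(x5 ^ (x1 <-> x5)) -> x5 = True -> True = True
x1 ^ ((x5 ^ (x1 <-> x5)) -> x5) = False ^ True = True
x1 | x5 = False | True = True
(x1 | x5) -> x4 = True -> True = True
x3 -> ((x1 | x5) -> x4) = False -> True = True
(x1 ^ ((x5 ^ (x1 <-> x5)) -> x5)) -> (x3 -> ((x1 | x5) -> x4)) = True -> True = True
(x4 -> x2) <-> ((x1 ^ ((x5 ^ (x1 <-> x5)) -> x5)) -> (x3 -> ((x1 | x5) -> x4))) = False <-> True = False

False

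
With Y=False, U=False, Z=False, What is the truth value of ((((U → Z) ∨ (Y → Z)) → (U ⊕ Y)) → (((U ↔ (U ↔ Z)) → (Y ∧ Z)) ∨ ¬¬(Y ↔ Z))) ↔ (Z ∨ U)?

False

Substituting Y=False, U=False, Z=False:
U → Z = False → False = True
Y → Z = False → False = True
(U → Z) ∨ (Y → Z) = True ∨ True = True
U ⊕ Y = False ⊕ False = False
((U → Z) ∨ (Y → Z)) → (U ⊕ Y) = True → False = False
U ↔ Z = False ↔ False = True
U ↔ (U ↔ Z) = False ↔ True = False
Y ∧ Z = False ∧ False = False
(U ↔ (U ↔ Z)) → (Y ∧ Z) = False → False = True
Y ↔ Z = False ↔ False = True
¬(Y ↔ Z) = ¬True = False
¬¬(Y ↔ Z) = ¬False = True
((U ↔ (U ↔ Z)) → (Y ∧ Z)) ∨ ¬¬(Y ↔ Z) = True ∨ True = True
(((U → Z) ∨ (Y → Z)) → (U ⊕ Y)) → (((U ↔ (U ↔ Z)) → (Y ∧ Z)) ∨ ¬¬(Y ↔ Z)) = False → True = True
Z ∨ U = False ∨ False = False
((((U → Z) ∨ (Y → Z)) → (U ⊕ Y)) → (((U ↔ (U ↔ Z)) → (Y ∧ Z)) ∨ ¬¬(Y ↔ Z))) ↔ (Z ∨ U) = True ↔ False = False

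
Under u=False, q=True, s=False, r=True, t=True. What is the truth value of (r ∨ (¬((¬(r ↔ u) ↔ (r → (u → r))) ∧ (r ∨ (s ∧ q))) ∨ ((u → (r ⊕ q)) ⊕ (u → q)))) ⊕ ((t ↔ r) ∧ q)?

Substituting u=False, q=True, s=False, r=True, t=True:
r ↔ u = True ↔ False = False
¬(r ↔ u) = ¬False = True
u → r = False → True = True
r → (u → r) = True → True = True
¬(r ↔ u) ↔ (r → (u → r)) = True ↔ True = True
s ∧ q = False ∧ True = False
r ∨ (s ∧ q) = True ∨ False = True
(¬(r ↔ u) ↔ (r → (u → r))) ∧ (r ∨ (s ∧ q)) = True ∧ True = True
¬((¬(r ↔ u) ↔ (r → (u → r))) ∧ (r ∨ (s ∧ q))) = ¬True = False
r ⊕ q = True ⊕ True = False
u → (r ⊕ q) = False → False = True
u → q = False → True = True
(u → (r ⊕ q)) ⊕ (u → q) = True ⊕ True = False
¬((¬(r ↔ u) ↔ (r → (u → r))) ∧ (r ∨ (s ∧ q))) ∨ ((u → (r ⊕ q)) ⊕ (u → q)) = False ∨ False = False
r ∨ (¬((¬(r ↔ u) ↔ (r → (u → r))) ∧ (r ∨ (s ∧ q))) ∨ ((u → (r ⊕ q)) ⊕ (u → q))) = True ∨ False = True
t ↔ r = True ↔ True = True
(t ↔ r) ∧ q = True ∧ True = True
(r ∨ (¬((¬(r ↔ u) ↔ (r → (u → r))) ∧ (r ∨ (s ∧ q))) ∨ ((u → (r ⊕ q)) ⊕ (u → q)))) ⊕ ((t ↔ r) ∧ q) = True ⊕ True = False

False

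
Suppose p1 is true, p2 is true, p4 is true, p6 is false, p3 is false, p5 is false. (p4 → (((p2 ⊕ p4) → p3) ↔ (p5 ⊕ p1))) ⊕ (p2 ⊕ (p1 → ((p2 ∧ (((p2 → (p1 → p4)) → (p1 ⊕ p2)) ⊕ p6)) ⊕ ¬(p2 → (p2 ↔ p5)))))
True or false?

p2 ⊕ p4 = True ⊕ True = False
(p2 ⊕ p4) → p3 = False → False = True
p5 ⊕ p1 = False ⊕ True = True
((p2 ⊕ p4) → p3) ↔ (p5 ⊕ p1) = True ↔ True = True
p4 → (((p2 ⊕ p4) → p3) ↔ (p5 ⊕ p1)) = True → True = True
p1 → p4 = True → True = True
p2 → (p1 → p4) = True → True = True
p1 ⊕ p2 = True ⊕ True = False
(p2 → (p1 → p4)) → (p1 ⊕ p2) = True → False = False
((p2 → (p1 → p4)) → (p1 ⊕ p2)) ⊕ p6 = False ⊕ False = False
p2 ∧ (((p2 → (p1 → p4)) → (p1 ⊕ p2)) ⊕ p6) = True ∧ False = False
p2 ↔ p5 = True ↔ False = False
p2 → (p2 ↔ p5) = True → False = False
¬(p2 → (p2 ↔ p5)) = ¬False = True
(p2 ∧ (((p2 → (p1 → p4)) → (p1 ⊕ p2)) ⊕ p6)) ⊕ ¬(p2 → (p2 ↔ p5)) = False ⊕ True = True
p1 → ((p2 ∧ (((p2 → (p1 → p4)) → (p1 ⊕ p2)) ⊕ p6)) ⊕ ¬(p2 → (p2 ↔ p5))) = True → True = True
p2 ⊕ (p1 → ((p2 ∧ (((p2 → (p1 → p4)) → (p1 ⊕ p2)) ⊕ p6)) ⊕ ¬(p2 → (p2 ↔ p5)))) = True ⊕ True = False
(p4 → (((p2 ⊕ p4) → p3) ↔ (p5 ⊕ p1))) ⊕ (p2 ⊕ (p1 → ((p2 ∧ (((p2 → (p1 → p4)) → (p1 ⊕ p2)) ⊕ p6)) ⊕ ¬(p2 → (p2 ↔ p5))))) = True ⊕ False = True

True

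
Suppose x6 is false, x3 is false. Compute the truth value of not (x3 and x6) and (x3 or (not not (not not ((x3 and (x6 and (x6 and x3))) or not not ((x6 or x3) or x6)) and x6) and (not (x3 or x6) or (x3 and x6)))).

False

x3 and x6 = False and False = False
not (x3 and x6) = not False = True
x6 and x3 = False and False = False
x6 and (x6 and x3) = False and False = False
x3 and (x6 and (x6 and x3)) = False and False = False
x6 or x3 = False or False = False
(x6 or x3) or x6 = False or False = False
not ((x6 or x3) or x6) = not False = True
not not ((x6 or x3) or x6) = not True = False
(x3 and (x6 and (x6 and x3))) or not not ((x6 or x3) or x6) = False or False = False
not ((x3 and (x6 and (x6 and x3))) or not not ((x6 or x3) or x6)) = not False = True
not not ((x3 and (x6 and (x6 and x3))) or not not ((x6 or x3) or x6)) = not True = False
not not ((x3 and (x6 and (x6 and x3))) or not not ((x6 or x3) or x6)) and x6 = False and False = False
not (not not ((x3 and (x6 and (x6 and x3))) or not not ((x6 or x3) or x6)) and x6) = not False = True
not not (not not ((x3 and (x6 and (x6 and x3))) or not not ((x6 or x3) or x6)) and x6) = not True = False
x3 or x6 = False or False = False
not (x3 or x6) = not False = True
x3 and x6 = False and False = False
not (x3 or x6) or (x3 and x6) = True or False = True
not not (not not ((x3 and (x6 and (x6 and x3))) or not not ((x6 or x3) or x6)) and x6) and (not (x3 or x6) or (x3 and x6)) = False and True = False
x3 or (not not (not not ((x3 and (x6 and (x6 and x3))) or not not ((x6 or x3) or x6)) and x6) and (not (x3 or x6) or (x3 and x6))) = False or False = False
not (x3 and x6) and (x3 or (not not (not not ((x3 and (x6 and (x6 and x3))) or not not ((x6 or x3) or x6)) and x6) and (not (x3 or x6) or (x3 and x6)))) = True and False = False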